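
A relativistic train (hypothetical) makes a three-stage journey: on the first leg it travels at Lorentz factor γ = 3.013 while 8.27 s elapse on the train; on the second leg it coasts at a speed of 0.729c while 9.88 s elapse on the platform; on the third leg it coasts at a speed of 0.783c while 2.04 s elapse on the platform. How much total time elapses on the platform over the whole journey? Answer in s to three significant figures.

Δt = 36.8 s

Leg 1: γ = 3.013; Δt_1 = 3.013 × 8.27 = 24.92 s.
Leg 2: 9.88 s is already measured on the platform.
Leg 3: 2.04 s is already measured on the platform.
Total: 24.92 + 9.880 + 2.040 s.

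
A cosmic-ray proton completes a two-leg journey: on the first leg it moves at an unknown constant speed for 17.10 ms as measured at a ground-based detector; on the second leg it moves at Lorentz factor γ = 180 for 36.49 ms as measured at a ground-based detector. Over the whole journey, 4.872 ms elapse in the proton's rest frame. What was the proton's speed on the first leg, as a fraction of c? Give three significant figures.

β = 0.962

Leg 1: speed unknown; τ_1 = 17.10/γ_1.
Leg 2: γ = 180; τ_2 = 36.49/180.0 = 0.2027 ms.
Total proper time: τ_1 + 0.2027 = 4.872, so τ_1 = 4.872 − 0.2027 = 4.669 ms.
γ_1 = 17.10/4.669 = 3.662; β = √(1 − 1/γ²) = √0.9254.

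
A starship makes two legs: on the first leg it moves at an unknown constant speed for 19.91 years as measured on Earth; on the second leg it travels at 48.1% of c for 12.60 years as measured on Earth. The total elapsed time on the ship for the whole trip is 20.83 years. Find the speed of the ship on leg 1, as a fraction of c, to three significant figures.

β = 0.871

Leg 1: speed unknown; τ_1 = 19.91/γ_1.
Leg 2: β = 0.481; γ = 1/√(1 − 0.481²) = 1/√0.7686 = 1.141; τ_2 = 12.60/1.141 = 11.05 years.
Total proper time: τ_1 + 11.05 = 20.83, so τ_1 = 20.83 − 11.05 = 9.783 years.
γ_1 = 19.91/9.783 = 2.035; β = √(1 − 1/γ²) = √0.7585.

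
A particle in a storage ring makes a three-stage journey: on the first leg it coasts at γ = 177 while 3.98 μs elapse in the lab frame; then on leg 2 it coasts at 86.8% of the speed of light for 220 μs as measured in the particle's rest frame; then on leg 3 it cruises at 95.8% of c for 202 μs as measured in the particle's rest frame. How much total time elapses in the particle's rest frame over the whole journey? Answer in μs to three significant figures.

Leg 1: γ = 177; τ_1 = 3.98/177.0 = 0.02249 μs.
Leg 2: 220 μs is already measured in the particle's rest frame.
Leg 3: 202 μs is already measured in the particle's rest frame.
Total: 0.02249 + 220.0 + 202.0 μs.

τ = 422 μs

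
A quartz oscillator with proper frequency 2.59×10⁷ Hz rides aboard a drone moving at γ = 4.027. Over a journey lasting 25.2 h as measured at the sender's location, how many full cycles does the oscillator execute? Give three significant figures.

N = 5.83×10¹¹

γ = 4.027
The oscillator's own cycle count is N = f × τ where τ is the proper time aboard the drone. τ = Δt/γ = 25.2/4.027 = 6.258 h = 2.253×10⁴ s.
N = 2.59×10⁷ × 2.253×10⁴ = 5.835×10¹¹.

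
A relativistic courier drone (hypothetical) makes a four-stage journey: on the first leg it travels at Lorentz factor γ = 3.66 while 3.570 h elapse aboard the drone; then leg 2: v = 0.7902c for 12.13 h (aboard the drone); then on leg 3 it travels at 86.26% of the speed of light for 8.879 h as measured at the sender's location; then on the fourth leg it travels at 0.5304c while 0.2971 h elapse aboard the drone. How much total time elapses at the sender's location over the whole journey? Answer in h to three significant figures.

Δt = 42.1 h

Leg 1: γ = 3.66; Δt_1 = 3.660 × 3.570 = 13.07 h.
Leg 2: γ = 1/√(1 − 0.7902²) = 1/√0.3756 = 1.632; Δt_2 = 1.632 × 12.13 = 19.79 h.
Leg 3: 8.879 h is already measured at the sender's location.
Leg 4: γ = 1/√(1 − 0.5304²) = 1/√0.7187 = 1.180; Δt_4 = 1.180 × 0.2971 = 0.3505 h.
Total: 13.07 + 19.79 + 8.879 + 0.3505 h.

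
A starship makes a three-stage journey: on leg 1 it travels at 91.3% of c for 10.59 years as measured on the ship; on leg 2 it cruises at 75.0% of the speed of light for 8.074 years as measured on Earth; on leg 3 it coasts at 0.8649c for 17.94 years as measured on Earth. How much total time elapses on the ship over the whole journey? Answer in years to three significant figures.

Leg 1: 10.59 years is already measured on the ship.
Leg 2: β = 0.750; γ = 1/√(1 − 0.750²) = 1/√0.4375 = 1.512; τ_2 = 8.074/1.512 = 5.340 years.
Leg 3: γ = 1/√(1 − 0.8649²) = 1/√0.2519 = 1.992; τ_3 = 17.94/1.992 = 9.005 years.
Total: 10.59 + 5.340 + 9.005 years.

τ = 24.9 years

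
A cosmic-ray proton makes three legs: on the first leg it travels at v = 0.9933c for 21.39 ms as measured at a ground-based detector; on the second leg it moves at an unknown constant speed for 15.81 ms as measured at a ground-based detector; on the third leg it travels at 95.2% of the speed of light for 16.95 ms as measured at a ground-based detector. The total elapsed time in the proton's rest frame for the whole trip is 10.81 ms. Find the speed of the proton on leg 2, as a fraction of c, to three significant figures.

β = 0.980

Leg 1: γ = 1/√(1 − 0.9933²) = 1/√0.01336 = 8.653; τ_1 = 21.39/8.653 = 2.472 ms.
Leg 2: speed unknown; τ_2 = 15.81/γ_2.
Leg 3: β = 0.952; γ = 1/√(1 − 0.952²) = 1/√0.09370 = 3.267; τ_3 = 16.95/3.267 = 5.188 ms.
Total proper time: 2.472 + τ_2 + 5.188 = 10.81, so τ_2 = 10.81 − 7.660 = 3.150 ms.
γ_2 = 15.81/3.150 = 5.019; β = √(1 − 1/γ²) = √0.9603.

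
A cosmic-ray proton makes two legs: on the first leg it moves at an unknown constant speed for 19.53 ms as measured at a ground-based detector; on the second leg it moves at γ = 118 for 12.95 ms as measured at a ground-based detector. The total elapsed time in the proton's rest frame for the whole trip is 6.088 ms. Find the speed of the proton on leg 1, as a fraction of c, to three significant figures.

Leg 1: speed unknown; τ_1 = 19.53/γ_1.
Leg 2: γ = 118; τ_2 = 12.95/118.0 = 0.1097 ms.
Total proper time: τ_1 + 0.1097 = 6.088, so τ_1 = 6.088 − 0.1097 = 5.978 ms.
γ_1 = 19.53/5.978 = 3.267; β = √(1 − 1/γ²) = √0.9063.

β = 0.952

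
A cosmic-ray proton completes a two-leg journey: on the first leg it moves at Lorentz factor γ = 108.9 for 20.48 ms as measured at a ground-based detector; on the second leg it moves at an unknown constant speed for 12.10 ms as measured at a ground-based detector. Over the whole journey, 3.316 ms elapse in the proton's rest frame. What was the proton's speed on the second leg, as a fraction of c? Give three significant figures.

Leg 1: γ = 108.9; τ_1 = 20.48/108.9 = 0.1881 ms.
Leg 2: speed unknown; τ_2 = 12.10/γ_2.
Total proper time: 0.1881 + τ_2 = 3.316, so τ_2 = 3.316 − 0.1881 = 3.128 ms.
γ_2 = 12.10/3.128 = 3.868; β = √(1 − 1/γ²) = √0.9332.

β = 0.966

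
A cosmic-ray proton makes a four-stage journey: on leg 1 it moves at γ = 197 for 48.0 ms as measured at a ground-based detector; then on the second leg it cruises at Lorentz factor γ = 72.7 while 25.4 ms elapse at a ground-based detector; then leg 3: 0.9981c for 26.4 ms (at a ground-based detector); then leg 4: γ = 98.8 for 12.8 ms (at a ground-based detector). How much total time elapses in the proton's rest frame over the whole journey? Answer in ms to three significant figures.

τ = 2.35 ms

Leg 1: γ = 197; τ_1 = 48.0/197.0 = 0.2437 ms.
Leg 2: γ = 72.7; τ_2 = 25.4/72.70 = 0.3494 ms.
Leg 3: γ = 1/√(1 − 0.9981²) = 1/√0.003796 = 16.23; τ_3 = 26.4/16.23 = 1.627 ms.
Leg 4: γ = 98.8; τ_4 = 12.8/98.80 = 0.1296 ms.
Total: 0.2437 + 0.3494 + 1.627 + 0.1296 ms.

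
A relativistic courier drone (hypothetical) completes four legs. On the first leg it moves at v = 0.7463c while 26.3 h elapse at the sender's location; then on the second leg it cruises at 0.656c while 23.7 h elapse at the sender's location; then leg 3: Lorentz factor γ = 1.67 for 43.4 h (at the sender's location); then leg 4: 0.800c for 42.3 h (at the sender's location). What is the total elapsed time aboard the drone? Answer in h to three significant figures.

τ = 86.8 h

Leg 1: γ = 1/√(1 − 0.7463²) = 1/√0.4430 = 1.502; τ_1 = 26.3/1.502 = 17.51 h.
Leg 2: γ = 1/√(1 − 0.656²) = 1/√0.5697 = 1.325; τ_2 = 23.7/1.325 = 17.89 h.
Leg 3: γ = 1.67; τ_3 = 43.4/1.670 = 25.99 h.
Leg 4: γ = 1/√(1 − 0.800²) = 5/3 ≈ 1.667; τ_4 = 42.3/1.667 = 25.38 h.
Total: 17.51 + 17.89 + 25.99 + 25.38 h.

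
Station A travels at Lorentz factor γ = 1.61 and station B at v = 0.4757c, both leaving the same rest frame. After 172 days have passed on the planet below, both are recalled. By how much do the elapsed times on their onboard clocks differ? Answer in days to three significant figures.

A: γ = 1.61; τ_A = 172/1.610 = 106.8 days.
B: γ = 1/√(1 − 0.4757²) = 1/√0.7737 = 1.137; τ_B = 172/1.137 = 151.3 days.

|τ_A − τ_B| = 44.5 days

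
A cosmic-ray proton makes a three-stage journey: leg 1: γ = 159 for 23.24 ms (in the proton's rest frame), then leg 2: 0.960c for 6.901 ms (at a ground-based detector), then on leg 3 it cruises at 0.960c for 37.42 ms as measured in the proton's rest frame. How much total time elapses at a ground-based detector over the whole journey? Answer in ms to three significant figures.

Leg 1: γ = 159; Δt_1 = 159.0 × 23.24 = 3695 ms.
Leg 2: 6.901 ms is already measured at a ground-based detector.
Leg 3: γ = 1/√(1 − 0.960²) = 25/7 ≈ 3.571; Δt_3 = 3.571 × 37.42 = 133.6 ms.
Total: 3695 + 6.901 + 133.6 ms.

Δt = 3840 ms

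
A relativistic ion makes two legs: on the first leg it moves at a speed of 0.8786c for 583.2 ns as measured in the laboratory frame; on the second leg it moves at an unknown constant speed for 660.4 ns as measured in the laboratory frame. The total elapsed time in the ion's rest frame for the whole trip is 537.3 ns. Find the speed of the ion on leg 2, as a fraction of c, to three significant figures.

Leg 1: γ = 1/√(1 − 0.8786²) = 1/√0.2281 = 2.094; τ_1 = 583.2/2.094 = 278.5 ns.
Leg 2: speed unknown; τ_2 = 660.4/γ_2.
Total proper time: 278.5 + τ_2 = 537.3, so τ_2 = 537.3 − 278.5 = 258.8 ns.
γ_2 = 660.4/258.8 = 2.552; β = √(1 − 1/γ²) = √0.8464.

β = 0.920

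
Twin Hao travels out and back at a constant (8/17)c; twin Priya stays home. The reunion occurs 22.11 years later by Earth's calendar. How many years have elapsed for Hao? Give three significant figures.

γ = 1/√(1 − (8/17)²) = 17/15 ≈ 1.133
Hao's clock measures proper time along the trip: τ = Δt/γ = 22.11/1.133 years.

τ = 19.5 years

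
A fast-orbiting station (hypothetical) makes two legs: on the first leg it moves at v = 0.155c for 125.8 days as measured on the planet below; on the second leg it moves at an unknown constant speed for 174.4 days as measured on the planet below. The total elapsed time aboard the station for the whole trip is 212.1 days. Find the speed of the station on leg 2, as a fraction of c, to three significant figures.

β = 0.864

Leg 1: γ = 1/√(1 − 0.155²) = 1/√0.9760 = 1.012; τ_1 = 125.8/1.012 = 124.3 days.
Leg 2: speed unknown; τ_2 = 174.4/γ_2.
Total proper time: 124.3 + τ_2 = 212.1, so τ_2 = 212.1 − 124.3 = 87.82 days.
γ_2 = 174.4/87.82 = 1.986; β = √(1 − 1/γ²) = √0.7464.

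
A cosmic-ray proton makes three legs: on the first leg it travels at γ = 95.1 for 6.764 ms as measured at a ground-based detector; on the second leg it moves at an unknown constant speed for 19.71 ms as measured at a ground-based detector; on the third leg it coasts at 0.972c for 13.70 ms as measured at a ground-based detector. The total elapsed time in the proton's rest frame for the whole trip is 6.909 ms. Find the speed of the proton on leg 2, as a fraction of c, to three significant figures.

Leg 1: γ = 95.1; τ_1 = 6.764/95.10 = 0.07113 ms.
Leg 2: speed unknown; τ_2 = 19.71/γ_2.
Leg 3: γ = 1/√(1 − 0.972²) = 1/√0.05522 = 4.256; τ_3 = 13.70/4.256 = 3.219 ms.
Total proper time: 0.07113 + τ_2 + 3.219 = 6.909, so τ_2 = 6.909 − 3.290 = 3.619 ms.
γ_2 = 19.71/3.619 = 5.447; β = √(1 − 1/γ²) = √0.9663.

β = 0.983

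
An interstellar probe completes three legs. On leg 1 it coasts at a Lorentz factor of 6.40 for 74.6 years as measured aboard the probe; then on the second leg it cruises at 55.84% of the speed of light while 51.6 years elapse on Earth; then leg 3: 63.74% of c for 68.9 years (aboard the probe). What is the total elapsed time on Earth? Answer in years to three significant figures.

Δt = 618 years

Leg 1: γ = 6.40; Δt_1 = 6.400 × 74.6 = 477.4 years.
Leg 2: 51.6 years is already measured on Earth.
Leg 3: β = 0.6374; γ = 1/√(1 − 0.6374²) = 1/√0.5937 = 1.298; Δt_3 = 1.298 × 68.9 = 89.42 years.
Total: 477.4 + 51.60 + 89.42 years.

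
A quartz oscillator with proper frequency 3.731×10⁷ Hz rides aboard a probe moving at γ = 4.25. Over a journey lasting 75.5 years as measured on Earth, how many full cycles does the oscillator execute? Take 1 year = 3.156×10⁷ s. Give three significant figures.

N = 2.09×10¹⁶

γ = 4.25
The oscillator's own cycle count is N = f × τ where τ is the proper time aboard the probe. τ = Δt/γ = 75.5/4.250 = 17.76 years = 5.607×10⁸ s.
N = 3.731×10⁷ × 5.607×10⁸ = 2.092×10¹⁶.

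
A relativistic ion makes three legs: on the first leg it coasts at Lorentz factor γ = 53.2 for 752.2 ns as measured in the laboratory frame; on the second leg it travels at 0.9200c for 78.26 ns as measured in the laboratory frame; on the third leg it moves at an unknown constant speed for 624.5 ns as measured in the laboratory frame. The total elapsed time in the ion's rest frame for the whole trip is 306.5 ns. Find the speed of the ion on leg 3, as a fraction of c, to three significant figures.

β = 0.908

Leg 1: γ = 53.2; τ_1 = 752.2/53.20 = 14.14 ns.
Leg 2: γ = 1/√(1 − 0.9200²) = 1/√0.1536 = 2.552; τ_2 = 78.26/2.552 = 30.67 ns.
Leg 3: speed unknown; τ_3 = 624.5/γ_3.
Total proper time: 14.14 + 30.67 + τ_3 = 306.5, so τ_3 = 306.5 − 44.81 = 261.7 ns.
γ_3 = 624.5/261.7 = 2.386; β = √(1 − 1/γ²) = √0.8244.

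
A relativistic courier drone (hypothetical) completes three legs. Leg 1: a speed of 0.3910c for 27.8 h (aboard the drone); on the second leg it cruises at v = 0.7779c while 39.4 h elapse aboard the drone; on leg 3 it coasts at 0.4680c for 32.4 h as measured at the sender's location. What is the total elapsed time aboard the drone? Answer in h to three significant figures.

τ = 95.8 h

Leg 1: 27.8 h is already measured aboard the drone.
Leg 2: 39.4 h is already measured aboard the drone.
Leg 3: γ = 1/√(1 − 0.4680²) = 1/√0.7810 = 1.132; τ_3 = 32.4/1.132 = 28.63 h.
Total: 27.80 + 39.40 + 28.63 h.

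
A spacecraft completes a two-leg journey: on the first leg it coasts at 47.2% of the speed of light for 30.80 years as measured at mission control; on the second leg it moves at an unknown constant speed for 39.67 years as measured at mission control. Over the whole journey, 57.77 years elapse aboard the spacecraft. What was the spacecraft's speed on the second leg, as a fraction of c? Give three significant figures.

β = 0.636

Leg 1: β = 0.472; γ = 1/√(1 − 0.472²) = 1/√0.7772 = 1.134; τ_1 = 30.80/1.134 = 27.15 years.
Leg 2: speed unknown; τ_2 = 39.67/γ_2.
Total proper time: 27.15 + τ_2 = 57.77, so τ_2 = 57.77 − 27.15 = 30.62 years.
γ_2 = 39.67/30.62 = 1.296; β = √(1 − 1/γ²) = √0.4043.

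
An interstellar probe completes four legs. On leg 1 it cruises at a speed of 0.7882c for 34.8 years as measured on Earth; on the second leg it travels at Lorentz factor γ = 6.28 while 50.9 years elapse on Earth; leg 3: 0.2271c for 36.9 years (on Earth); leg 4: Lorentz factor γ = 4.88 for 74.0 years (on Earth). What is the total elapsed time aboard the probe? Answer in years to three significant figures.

Leg 1: γ = 1/√(1 − 0.7882²) = 1/√0.3787 = 1.625; τ_1 = 34.8/1.625 = 21.42 years.
Leg 2: γ = 6.28; τ_2 = 50.9/6.280 = 8.105 years.
Leg 3: γ = 1/√(1 − 0.2271²) = 1/√0.9484 = 1.027; τ_3 = 36.9/1.027 = 35.94 years.
Leg 4: γ = 4.88; τ_4 = 74.0/4.880 = 15.16 years.
Total: 21.42 + 8.105 + 35.94 + 15.16 years.

τ = 80.6 years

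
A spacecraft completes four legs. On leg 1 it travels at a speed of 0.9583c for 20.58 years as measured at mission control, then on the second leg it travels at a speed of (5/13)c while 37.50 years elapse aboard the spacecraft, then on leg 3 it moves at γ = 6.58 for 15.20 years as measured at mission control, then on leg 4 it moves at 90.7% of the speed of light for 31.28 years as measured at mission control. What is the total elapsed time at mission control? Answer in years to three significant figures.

Δt = 108 years

Leg 1: 20.58 years is already measured at mission control.
Leg 2: γ = 1/√(1 − (5/13)²) = 13/12 ≈ 1.083; Δt_2 = 1.083 × 37.50 = 40.62 years.
Leg 3: 15.20 years is already measured at mission control.
Leg 4: 31.28 years is already measured at mission control.
Total: 20.58 + 40.62 + 15.20 + 31.28 years.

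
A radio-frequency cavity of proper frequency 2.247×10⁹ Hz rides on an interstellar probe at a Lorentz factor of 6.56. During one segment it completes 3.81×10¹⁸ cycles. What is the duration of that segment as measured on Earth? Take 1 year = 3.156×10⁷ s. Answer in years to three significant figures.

Δt = 352 years

γ = 6.56
Proper time for N cycles: τ = N/f = 3.81×10¹⁸/(2.247×10⁹) = 1.696×10⁹ s = 53.73 years.
Lab-frame duration Δt = γτ = 6.560 × 53.73 = 352.4 years.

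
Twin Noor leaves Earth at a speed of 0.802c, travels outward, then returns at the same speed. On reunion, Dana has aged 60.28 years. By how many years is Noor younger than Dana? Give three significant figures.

Δt − τ = 24.3 years

γ = 1/√(1 − 0.802²) = 1/√0.3568 = 1.674
Noor's elapsed proper time: τ = 60.28/1.674 = 36.01 years.
Age gap = Δt − τ = 60.28 − 36.01 years.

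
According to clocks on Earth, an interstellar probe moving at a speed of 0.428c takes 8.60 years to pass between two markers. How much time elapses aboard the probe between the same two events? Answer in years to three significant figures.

γ = 1/√(1 − 0.428²) = 1/√0.8168 = 1.106
The interval measured on Earth is the dilated one; the clock aboard the probe measures the proper time τ = Δt/γ = 8.60/1.106 years.

τ = 7.77 years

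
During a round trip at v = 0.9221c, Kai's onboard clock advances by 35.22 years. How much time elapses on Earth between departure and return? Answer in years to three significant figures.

γ = 1/√(1 − 0.9221²) = 1/√0.1497 = 2.584
Earth-frame duration is the dilated interval: Δt = γτ = 2.584 × 35.22 years.

Δt = 91.0 years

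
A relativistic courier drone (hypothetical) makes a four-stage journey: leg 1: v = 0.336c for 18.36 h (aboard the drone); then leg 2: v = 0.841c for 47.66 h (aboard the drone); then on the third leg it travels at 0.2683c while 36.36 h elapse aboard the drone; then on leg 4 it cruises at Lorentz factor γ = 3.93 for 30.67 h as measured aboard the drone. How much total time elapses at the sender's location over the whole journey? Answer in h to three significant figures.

Δt = 266 h

Leg 1: γ = 1/√(1 − 0.336²) = 1/√0.8871 = 1.062; Δt_1 = 1.062 × 18.36 = 19.49 h.
Leg 2: γ = 1/√(1 − 0.841²) = 1/√0.2927 = 1.848; Δt_2 = 1.848 × 47.66 = 88.09 h.
Leg 3: γ = 1/√(1 − 0.2683²) = 1/√0.9280 = 1.038; Δt_3 = 1.038 × 36.36 = 37.74 h.
Leg 4: γ = 3.93; Δt_4 = 3.930 × 30.67 = 120.5 h.
Total: 19.49 + 88.09 + 37.74 + 120.5 h.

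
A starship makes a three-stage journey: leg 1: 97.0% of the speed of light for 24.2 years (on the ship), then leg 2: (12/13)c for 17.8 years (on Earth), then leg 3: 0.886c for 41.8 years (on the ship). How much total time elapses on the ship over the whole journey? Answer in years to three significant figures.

τ = 72.8 years

Leg 1: 24.2 years is already measured on the ship.
Leg 2: γ = 1/√(1 − (12/13)²) = 13/5 = 2.600; τ_2 = 17.8/2.600 = 6.846 years.
Leg 3: 41.8 years is already measured on the ship.
Total: 24.20 + 6.846 + 41.80 years.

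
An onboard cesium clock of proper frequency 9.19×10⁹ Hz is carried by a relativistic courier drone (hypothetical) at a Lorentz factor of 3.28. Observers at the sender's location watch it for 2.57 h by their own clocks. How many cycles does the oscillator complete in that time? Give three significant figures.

N = 2.59×10¹³

γ = 3.28
During 2.57 h of lab time, the oscillator's proper time advances by τ = Δt/γ = 2.57/3.280 = 0.7835 h = 2.821×10³ s.
N = f × τ = 9.19×10⁹ × 2.821×10³ = 2.592×10¹³.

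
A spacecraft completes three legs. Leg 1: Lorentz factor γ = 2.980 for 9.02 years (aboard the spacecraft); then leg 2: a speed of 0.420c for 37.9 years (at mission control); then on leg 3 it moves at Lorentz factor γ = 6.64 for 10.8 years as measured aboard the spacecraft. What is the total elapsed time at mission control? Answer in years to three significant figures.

Δt = 136 years

Leg 1: γ = 2.980; Δt_1 = 2.980 × 9.02 = 26.88 years.
Leg 2: 37.9 years is already measured at mission control.
Leg 3: γ = 6.64; Δt_3 = 6.640 × 10.8 = 71.71 years.
Total: 26.88 + 37.90 + 71.71 years.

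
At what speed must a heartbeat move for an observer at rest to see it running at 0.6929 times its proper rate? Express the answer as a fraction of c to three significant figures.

Rate ratio = 1/γ, so γ = 1/0.6929 = 1.443.
β = √(1 − 1/γ²) = √(1 − 0.6929²) = √0.5199

β = 0.721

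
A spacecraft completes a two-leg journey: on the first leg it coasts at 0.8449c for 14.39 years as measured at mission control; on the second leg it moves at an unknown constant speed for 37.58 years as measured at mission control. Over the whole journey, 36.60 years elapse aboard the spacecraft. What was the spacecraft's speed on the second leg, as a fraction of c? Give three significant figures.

β = 0.639

Leg 1: γ = 1/√(1 − 0.8449²) = 1/√0.2861 = 1.869; τ_1 = 14.39/1.869 = 7.698 years.
Leg 2: speed unknown; τ_2 = 37.58/γ_2.
Total proper time: 7.698 + τ_2 = 36.60, so τ_2 = 36.60 − 7.698 = 28.90 years.
γ_2 = 37.58/28.90 = 1.300; β = √(1 − 1/γ²) = √0.4085.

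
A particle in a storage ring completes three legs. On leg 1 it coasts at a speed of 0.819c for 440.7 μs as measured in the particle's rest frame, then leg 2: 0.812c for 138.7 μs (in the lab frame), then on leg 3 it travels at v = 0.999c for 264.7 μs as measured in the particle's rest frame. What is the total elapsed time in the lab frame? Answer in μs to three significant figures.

Leg 1: γ = 1/√(1 − 0.819²) = 1/√0.3292 = 1.743; Δt_1 = 1.743 × 440.7 = 768.0 μs.
Leg 2: 138.7 μs is already measured in the lab frame.
Leg 3: γ = 1/√(1 − 0.999²) = 1/√0.001999 = 22.37; Δt_3 = 22.37 × 264.7 = 5920 μs.
Total: 768.0 + 138.7 + 5920 μs.

Δt = 6830 μs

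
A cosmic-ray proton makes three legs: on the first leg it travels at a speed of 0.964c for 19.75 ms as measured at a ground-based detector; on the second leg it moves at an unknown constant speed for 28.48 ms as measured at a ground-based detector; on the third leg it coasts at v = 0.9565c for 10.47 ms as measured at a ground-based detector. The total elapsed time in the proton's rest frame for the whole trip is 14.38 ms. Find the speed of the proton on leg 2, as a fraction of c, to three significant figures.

Leg 1: γ = 1/√(1 − 0.964²) = 1/√0.07070 = 3.761; τ_1 = 19.75/3.761 = 5.252 ms.
Leg 2: speed unknown; τ_2 = 28.48/γ_2.
Leg 3: γ = 1/√(1 − 0.9565²) = 1/√0.08511 = 3.428; τ_3 = 10.47/3.428 = 3.054 ms.
Total proper time: 5.252 + τ_2 + 3.054 = 14.38, so τ_2 = 14.38 − 8.306 = 6.074 ms.
γ_2 = 28.48/6.074 = 4.689; β = √(1 − 1/γ²) = √0.9545.

β = 0.977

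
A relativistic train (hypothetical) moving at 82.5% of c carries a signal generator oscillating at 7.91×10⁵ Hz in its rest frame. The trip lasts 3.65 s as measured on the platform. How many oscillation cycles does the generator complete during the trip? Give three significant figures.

N = 1.63×10⁶

β = 0.825; γ = 1/√(1 − 0.825²) = 1/√0.3194 = 1.769
The oscillator's own cycle count is N = f × τ where τ is the proper time on the train. τ = Δt/γ = 3.65/1.769 = 2.063 s = 2.063×10⁰ s.
N = 7.91×10⁵ × 2.063×10⁰ = 1.632×10⁶.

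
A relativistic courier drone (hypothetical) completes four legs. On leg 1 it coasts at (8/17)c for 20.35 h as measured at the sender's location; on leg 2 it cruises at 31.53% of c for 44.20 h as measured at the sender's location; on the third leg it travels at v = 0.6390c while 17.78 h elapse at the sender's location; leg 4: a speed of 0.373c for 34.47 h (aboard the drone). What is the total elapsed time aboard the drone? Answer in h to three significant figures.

Leg 1: γ = 1/√(1 − (8/17)²) = 17/15 ≈ 1.133; τ_1 = 20.35/1.133 = 17.96 h.
Leg 2: β = 0.3153; γ = 1/√(1 − 0.3153²) = 1/√0.9006 = 1.054; τ_2 = 44.20/1.054 = 41.95 h.
Leg 3: γ = 1/√(1 − 0.6390²) = 1/√0.5917 = 1.300; τ_3 = 17.78/1.300 = 13.68 h.
Leg 4: 34.47 h is already measured aboard the drone.
Total: 17.96 + 41.95 + 13.68 + 34.47 h.

τ = 108 h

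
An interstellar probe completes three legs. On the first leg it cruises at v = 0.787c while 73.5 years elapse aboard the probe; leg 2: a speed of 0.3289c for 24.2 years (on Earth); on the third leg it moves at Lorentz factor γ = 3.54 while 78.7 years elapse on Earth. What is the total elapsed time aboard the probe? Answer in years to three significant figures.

Leg 1: 73.5 years is already measured aboard the probe.
Leg 2: γ = 1/√(1 − 0.3289²) = 1/√0.8918 = 1.059; τ_2 = 24.2/1.059 = 22.85 years.
Leg 3: γ = 3.54; τ_3 = 78.7/3.540 = 22.23 years.
Total: 73.50 + 22.85 + 22.23 years.

τ = 119 years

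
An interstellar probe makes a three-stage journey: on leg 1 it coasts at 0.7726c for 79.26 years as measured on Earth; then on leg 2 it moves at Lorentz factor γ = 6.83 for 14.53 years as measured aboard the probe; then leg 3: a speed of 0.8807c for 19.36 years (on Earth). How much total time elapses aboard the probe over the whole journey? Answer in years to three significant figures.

τ = 74.0 years

Leg 1: γ = 1/√(1 − 0.7726²) = 1/√0.4031 = 1.575; τ_1 = 79.26/1.575 = 50.32 years.
Leg 2: 14.53 years is already measured aboard the probe.
Leg 3: γ = 1/√(1 − 0.8807²) = 1/√0.2244 = 2.111; τ_3 = 19.36/2.111 = 9.170 years.
Total: 50.32 + 14.53 + 9.170 years.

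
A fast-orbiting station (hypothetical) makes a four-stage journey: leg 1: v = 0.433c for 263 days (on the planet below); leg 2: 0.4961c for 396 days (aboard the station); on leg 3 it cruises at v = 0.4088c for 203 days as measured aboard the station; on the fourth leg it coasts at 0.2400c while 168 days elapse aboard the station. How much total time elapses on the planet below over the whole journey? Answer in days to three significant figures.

Δt = 1110 days

Leg 1: 263 days is already measured on the planet below.
Leg 2: γ = 1/√(1 − 0.4961²) = 1/√0.7539 = 1.152; Δt_2 = 1.152 × 396 = 456.1 days.
Leg 3: γ = 1/√(1 − 0.4088²) = 1/√0.8329 = 1.096; Δt_3 = 1.096 × 203 = 222.4 days.
Leg 4: γ = 1/√(1 − 0.2400²) = 1/√0.9424 = 1.030; Δt_4 = 1.030 × 168 = 173.1 days.
Total: 263.0 + 456.1 + 222.4 + 173.1 days.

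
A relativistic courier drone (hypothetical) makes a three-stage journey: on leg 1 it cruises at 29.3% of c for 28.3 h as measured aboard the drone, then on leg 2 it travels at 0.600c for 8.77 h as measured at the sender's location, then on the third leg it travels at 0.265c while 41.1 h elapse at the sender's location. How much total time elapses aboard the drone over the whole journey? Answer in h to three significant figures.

Leg 1: 28.3 h is already measured aboard the drone.
Leg 2: γ = 1/√(1 − 0.600²) = 5/4 = 1.250; τ_2 = 8.77/1.250 = 7.016 h.
Leg 3: γ = 1/√(1 − 0.265²) = 1/√0.9298 = 1.037; τ_3 = 41.1/1.037 = 39.63 h.
Total: 28.30 + 7.016 + 39.63 h.

τ = 74.9 h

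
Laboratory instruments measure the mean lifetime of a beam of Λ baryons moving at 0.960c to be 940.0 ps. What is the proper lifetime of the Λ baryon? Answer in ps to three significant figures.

τ₀ = 263 ps

γ = 1/√(1 − 0.960²) = 25/7 ≈ 3.571
The lab-frame lifetime is the dilated interval; the proper lifetime is τ₀ = Δt/γ = 940.0/3.571 ps.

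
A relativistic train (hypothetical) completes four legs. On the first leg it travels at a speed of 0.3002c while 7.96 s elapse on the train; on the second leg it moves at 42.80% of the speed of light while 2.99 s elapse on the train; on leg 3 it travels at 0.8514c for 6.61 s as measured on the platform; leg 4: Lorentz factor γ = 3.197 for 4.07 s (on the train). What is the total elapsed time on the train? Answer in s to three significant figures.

τ = 18.5 s

Leg 1: 7.96 s is already measured on the train.
Leg 2: 2.99 s is already measured on the train.
Leg 3: γ = 1/√(1 − 0.8514²) = 1/√0.2751 = 1.907; τ_3 = 6.61/1.907 = 3.467 s.
Leg 4: 4.07 s is already measured on the train.
Total: 7.960 + 2.990 + 3.467 + 4.070 s.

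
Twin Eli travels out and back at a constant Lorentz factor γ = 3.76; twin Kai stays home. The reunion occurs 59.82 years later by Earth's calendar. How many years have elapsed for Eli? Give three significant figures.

τ = 15.9 years

γ = 3.76
Eli's clock measures proper time along the trip: τ = Δt/γ = 59.82/3.760 years.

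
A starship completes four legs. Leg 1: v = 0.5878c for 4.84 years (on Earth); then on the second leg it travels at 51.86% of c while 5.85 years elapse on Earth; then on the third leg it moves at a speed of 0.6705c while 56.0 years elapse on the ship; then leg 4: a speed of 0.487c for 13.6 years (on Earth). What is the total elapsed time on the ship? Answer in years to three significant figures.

Leg 1: γ = 1/√(1 − 0.5878²) = 1/√0.6545 = 1.236; τ_1 = 4.84/1.236 = 3.916 years.
Leg 2: β = 0.5186; γ = 1/√(1 − 0.5186²) = 1/√0.7311 = 1.170; τ_2 = 5.85/1.170 = 5.002 years.
Leg 3: 56.0 years is already measured on the ship.
Leg 4: γ = 1/√(1 − 0.487²) = 1/√0.7628 = 1.145; τ_4 = 13.6/1.145 = 11.88 years.
Total: 3.916 + 5.002 + 56.00 + 11.88 years.

τ = 76.8 years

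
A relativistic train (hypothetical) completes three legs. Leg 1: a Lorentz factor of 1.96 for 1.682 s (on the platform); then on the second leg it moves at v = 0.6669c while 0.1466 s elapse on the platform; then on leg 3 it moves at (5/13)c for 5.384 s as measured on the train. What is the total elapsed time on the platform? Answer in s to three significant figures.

Δt = 7.66 s

Leg 1: 1.682 s is already measured on the platform.
Leg 2: 0.1466 s is already measured on the platform.
Leg 3: γ = 1/√(1 − (5/13)²) = 13/12 ≈ 1.083; Δt_3 = 1.083 × 5.384 = 5.833 s.
Total: 1.682 + 0.1466 + 5.833 s.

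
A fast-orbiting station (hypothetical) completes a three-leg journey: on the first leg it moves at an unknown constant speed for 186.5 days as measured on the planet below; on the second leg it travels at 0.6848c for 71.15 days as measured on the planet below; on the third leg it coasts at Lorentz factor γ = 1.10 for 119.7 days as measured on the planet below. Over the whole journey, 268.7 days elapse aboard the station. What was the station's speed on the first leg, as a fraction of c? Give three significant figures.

β = 0.815

Leg 1: speed unknown; τ_1 = 186.5/γ_1.
Leg 2: γ = 1/√(1 − 0.6848²) = 1/√0.5310 = 1.372; τ_2 = 71.15/1.372 = 51.85 days.
Leg 3: γ = 1.10; τ_3 = 119.7/1.100 = 108.8 days.
Total proper time: τ_1 + 51.85 + 108.8 = 268.7, so τ_1 = 268.7 − 160.7 = 108.0 days.
γ_1 = 186.5/108.0 = 1.726; β = √(1 − 1/γ²) = √0.6645.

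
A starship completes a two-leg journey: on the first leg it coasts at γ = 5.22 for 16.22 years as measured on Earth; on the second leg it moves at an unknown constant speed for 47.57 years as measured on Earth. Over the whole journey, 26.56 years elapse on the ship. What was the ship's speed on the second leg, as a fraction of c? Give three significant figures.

Leg 1: γ = 5.22; τ_1 = 16.22/5.220 = 3.107 years.
Leg 2: speed unknown; τ_2 = 47.57/γ_2.
Total proper time: 3.107 + τ_2 = 26.56, so τ_2 = 26.56 − 3.107 = 23.45 years.
γ_2 = 47.57/23.45 = 2.028; β = √(1 − 1/γ²) = √0.7569.

β = 0.870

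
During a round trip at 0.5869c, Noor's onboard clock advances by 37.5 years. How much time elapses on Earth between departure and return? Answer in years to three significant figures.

Δt = 46.3 years

γ = 1/√(1 − 0.5869²) = 1/√0.6555 = 1.235
Earth-frame duration is the dilated interval: Δt = γτ = 1.235 × 37.5 years.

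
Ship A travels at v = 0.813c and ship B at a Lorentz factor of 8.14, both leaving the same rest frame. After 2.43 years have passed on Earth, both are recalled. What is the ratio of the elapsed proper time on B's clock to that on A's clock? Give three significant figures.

A: γ = 1/√(1 − 0.813²) = 1/√0.3390 = 1.717. B: γ = 8.14.
τ_A/τ_B = γ_B/γ_A = 8.140/1.717 = 4.740, so τ_B/τ_A = 0.2110.

τ_B/τ_A = 0.211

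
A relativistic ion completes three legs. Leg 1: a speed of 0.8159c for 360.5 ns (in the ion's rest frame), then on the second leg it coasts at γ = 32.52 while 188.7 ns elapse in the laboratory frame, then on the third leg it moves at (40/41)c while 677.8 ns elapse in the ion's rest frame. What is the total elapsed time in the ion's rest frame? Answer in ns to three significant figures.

τ = 1040 ns

Leg 1: 360.5 ns is already measured in the ion's rest frame.
Leg 2: γ = 32.52; τ_2 = 188.7/32.52 = 5.803 ns.
Leg 3: 677.8 ns is already measured in the ion's rest frame.
Total: 360.5 + 5.803 + 677.8 ns.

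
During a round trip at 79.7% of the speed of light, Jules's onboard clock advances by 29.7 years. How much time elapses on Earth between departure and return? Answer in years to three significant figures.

β = 0.797; γ = 1/√(1 − 0.797²) = 1/√0.3648 = 1.656
Earth-frame duration is the dilated interval: Δt = γτ = 1.656 × 29.7 years.

Δt = 49.2 years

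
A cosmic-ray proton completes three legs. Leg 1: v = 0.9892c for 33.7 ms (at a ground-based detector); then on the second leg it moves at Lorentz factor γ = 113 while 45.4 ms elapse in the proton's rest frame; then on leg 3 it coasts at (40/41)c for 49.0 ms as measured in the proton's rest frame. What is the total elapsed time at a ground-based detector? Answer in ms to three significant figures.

Leg 1: 33.7 ms is already measured at a ground-based detector.
Leg 2: γ = 113; Δt_2 = 113.0 × 45.4 = 5130 ms.
Leg 3: γ = 1/√(1 − (40/41)²) = 41/9 ≈ 4.556; Δt_3 = 4.556 × 49.0 = 223.2 ms.
Total: 33.70 + 5130 + 223.2 ms.

Δt = 5390 ms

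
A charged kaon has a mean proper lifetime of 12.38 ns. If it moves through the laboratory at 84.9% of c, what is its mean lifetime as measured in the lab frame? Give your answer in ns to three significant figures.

Δt = 23.4 ns

β = 0.849; γ = 1/√(1 − 0.849²) = 1/√0.2792 = 1.893
The rest-frame lifetime is the proper time; the lab measures the dilated interval Δt = γτ₀ = 1.893 × 12.38 ns.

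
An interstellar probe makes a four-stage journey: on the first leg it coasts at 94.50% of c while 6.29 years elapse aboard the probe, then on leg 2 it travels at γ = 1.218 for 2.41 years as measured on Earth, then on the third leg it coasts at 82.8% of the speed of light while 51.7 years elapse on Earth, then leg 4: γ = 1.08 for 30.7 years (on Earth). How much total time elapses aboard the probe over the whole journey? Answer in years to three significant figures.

Leg 1: 6.29 years is already measured aboard the probe.
Leg 2: γ = 1.218; τ_2 = 2.41/1.218 = 1.979 years.
Leg 3: β = 0.828; γ = 1/√(1 − 0.828²) = 1/√0.3144 = 1.783; τ_3 = 51.7/1.783 = 28.99 years.
Leg 4: γ = 1.08; τ_4 = 30.7/1.080 = 28.43 years.
Total: 6.290 + 1.979 + 28.99 + 28.43 years.

τ = 65.7 years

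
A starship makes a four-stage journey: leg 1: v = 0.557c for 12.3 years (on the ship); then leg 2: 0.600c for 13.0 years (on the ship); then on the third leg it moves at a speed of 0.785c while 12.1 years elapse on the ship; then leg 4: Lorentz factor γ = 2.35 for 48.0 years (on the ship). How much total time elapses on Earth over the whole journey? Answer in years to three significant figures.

Leg 1: γ = 1/√(1 − 0.557²) = 1/√0.6898 = 1.204; Δt_1 = 1.204 × 12.3 = 14.81 years.
Leg 2: γ = 1/√(1 − 0.600²) = 5/4 = 1.250; Δt_2 = 1.250 × 13.0 = 16.25 years.
Leg 3: γ = 1/√(1 − 0.785²) = 1/√0.3838 = 1.614; Δt_3 = 1.614 × 12.1 = 19.53 years.
Leg 4: γ = 2.35; Δt_4 = 2.350 × 48.0 = 112.8 years.
Total: 14.81 + 16.25 + 19.53 + 112.8 years.

Δt = 163 years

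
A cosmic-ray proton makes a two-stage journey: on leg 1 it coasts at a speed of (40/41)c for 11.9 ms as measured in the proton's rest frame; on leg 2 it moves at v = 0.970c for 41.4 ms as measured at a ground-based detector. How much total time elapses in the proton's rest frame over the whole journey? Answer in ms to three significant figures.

τ = 22.0 ms

Leg 1: 11.9 ms is already measured in the proton's rest frame.
Leg 2: γ = 1/√(1 − 0.970²) = 1/√0.05910 = 4.113; τ_2 = 41.4/4.113 = 10.06 ms.
Total: 11.90 + 10.06 ms.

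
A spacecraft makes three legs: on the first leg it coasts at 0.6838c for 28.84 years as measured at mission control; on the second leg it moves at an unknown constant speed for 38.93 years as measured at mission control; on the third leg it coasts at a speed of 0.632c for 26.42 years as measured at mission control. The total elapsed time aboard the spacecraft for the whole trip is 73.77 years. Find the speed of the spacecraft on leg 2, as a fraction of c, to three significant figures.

Leg 1: γ = 1/√(1 − 0.6838²) = 1/√0.5324 = 1.370; τ_1 = 28.84/1.370 = 21.04 years.
Leg 2: speed unknown; τ_2 = 38.93/γ_2.
Leg 3: γ = 1/√(1 − 0.632²) = 1/√0.6006 = 1.290; τ_3 = 26.42/1.290 = 20.47 years.
Total proper time: 21.04 + τ_2 + 20.47 = 73.77, so τ_2 = 73.77 − 41.52 = 32.25 years.
γ_2 = 38.93/32.25 = 1.207; β = √(1 − 1/γ²) = √0.3137.

β = 0.560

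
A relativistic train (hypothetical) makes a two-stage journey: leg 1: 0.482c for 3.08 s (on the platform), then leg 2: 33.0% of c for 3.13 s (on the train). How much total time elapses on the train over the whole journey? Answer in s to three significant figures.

Leg 1: γ = 1/√(1 − 0.482²) = 1/√0.7677 = 1.141; τ_1 = 3.08/1.141 = 2.699 s.
Leg 2: 3.13 s is already measured on the train.
Total: 2.699 + 3.130 s.

τ = 5.83 s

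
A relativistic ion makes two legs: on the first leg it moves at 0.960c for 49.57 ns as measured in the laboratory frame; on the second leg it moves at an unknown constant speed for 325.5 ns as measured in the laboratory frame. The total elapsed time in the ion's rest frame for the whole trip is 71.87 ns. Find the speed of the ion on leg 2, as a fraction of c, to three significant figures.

β = 0.984

Leg 1: γ = 1/√(1 − 0.960²) = 25/7 ≈ 3.571; τ_1 = 49.57/3.571 = 13.88 ns.
Leg 2: speed unknown; τ_2 = 325.5/γ_2.
Total proper time: 13.88 + τ_2 = 71.87, so τ_2 = 71.87 − 13.88 = 57.99 ns.
γ_2 = 325.5/57.99 = 5.613; β = √(1 − 1/γ²) = √0.9683.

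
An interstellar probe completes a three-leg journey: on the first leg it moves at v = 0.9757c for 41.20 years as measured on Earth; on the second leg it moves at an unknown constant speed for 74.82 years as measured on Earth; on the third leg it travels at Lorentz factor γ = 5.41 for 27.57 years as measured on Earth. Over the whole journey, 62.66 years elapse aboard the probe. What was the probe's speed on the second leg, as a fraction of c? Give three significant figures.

Leg 1: γ = 1/√(1 − 0.9757²) = 1/√0.04801 = 4.564; τ_1 = 41.20/4.564 = 9.027 years.
Leg 2: speed unknown; τ_2 = 74.82/γ_2.
Leg 3: γ = 5.41; τ_3 = 27.57/5.410 = 5.096 years.
Total proper time: 9.027 + τ_2 + 5.096 = 62.66, so τ_2 = 62.66 − 14.12 = 48.54 years.
γ_2 = 74.82/48.54 = 1.542; β = √(1 − 1/γ²) = √0.5792.

β = 0.761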